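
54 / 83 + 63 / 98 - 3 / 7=1005 / 1162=0.86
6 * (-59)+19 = -335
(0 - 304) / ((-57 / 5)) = 80 / 3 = 26.67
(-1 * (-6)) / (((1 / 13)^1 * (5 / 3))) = 234 / 5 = 46.80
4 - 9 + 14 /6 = -8 /3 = -2.67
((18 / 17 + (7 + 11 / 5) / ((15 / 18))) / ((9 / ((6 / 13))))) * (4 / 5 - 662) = -11332968 / 27625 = -410.24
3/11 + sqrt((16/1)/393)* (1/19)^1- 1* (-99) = 4* sqrt(393)/7467 + 1092/11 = 99.28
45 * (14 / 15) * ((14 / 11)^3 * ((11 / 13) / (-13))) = -115248 / 20449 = -5.64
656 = 656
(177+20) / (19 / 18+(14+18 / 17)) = 60282 / 4931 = 12.23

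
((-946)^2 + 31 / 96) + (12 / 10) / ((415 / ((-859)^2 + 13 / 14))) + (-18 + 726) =1251833695811 / 1394400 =897757.96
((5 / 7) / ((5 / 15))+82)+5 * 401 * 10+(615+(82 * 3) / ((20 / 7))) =1458467 / 70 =20835.24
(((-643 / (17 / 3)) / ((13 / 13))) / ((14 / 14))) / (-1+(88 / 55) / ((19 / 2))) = 183255 / 1343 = 136.45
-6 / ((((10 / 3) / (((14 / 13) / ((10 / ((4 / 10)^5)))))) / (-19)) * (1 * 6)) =6384 / 1015625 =0.01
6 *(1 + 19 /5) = 28.80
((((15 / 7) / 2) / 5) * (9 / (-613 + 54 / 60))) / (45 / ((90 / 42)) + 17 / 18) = -486 / 3384913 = -0.00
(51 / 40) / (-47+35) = -0.11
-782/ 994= -391/ 497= -0.79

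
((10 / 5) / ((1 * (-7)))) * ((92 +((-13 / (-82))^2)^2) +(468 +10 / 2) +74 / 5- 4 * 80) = -58730759429 / 791213080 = -74.23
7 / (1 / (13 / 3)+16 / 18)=819 / 131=6.25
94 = 94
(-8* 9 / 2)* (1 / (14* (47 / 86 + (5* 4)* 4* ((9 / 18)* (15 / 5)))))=-1548 / 72569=-0.02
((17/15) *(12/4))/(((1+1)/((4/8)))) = 17/20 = 0.85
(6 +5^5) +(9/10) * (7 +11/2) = 12569/4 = 3142.25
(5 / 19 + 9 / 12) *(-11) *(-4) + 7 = 980 / 19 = 51.58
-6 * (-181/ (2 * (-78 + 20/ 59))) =-32037/ 4582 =-6.99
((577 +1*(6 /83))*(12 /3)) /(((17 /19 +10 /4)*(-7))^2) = 4.09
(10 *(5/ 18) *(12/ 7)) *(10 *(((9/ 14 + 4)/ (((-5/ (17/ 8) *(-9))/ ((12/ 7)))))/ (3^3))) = 55250/ 83349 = 0.66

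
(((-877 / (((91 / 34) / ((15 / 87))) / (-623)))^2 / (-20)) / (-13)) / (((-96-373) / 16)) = -140853301104080 / 866560513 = -162542.95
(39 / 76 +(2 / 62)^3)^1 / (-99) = -1161925 / 224147484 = -0.01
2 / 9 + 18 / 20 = 101 / 90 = 1.12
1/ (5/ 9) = 9/ 5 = 1.80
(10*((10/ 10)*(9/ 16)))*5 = 225/ 8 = 28.12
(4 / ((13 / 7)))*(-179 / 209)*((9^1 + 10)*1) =-35.05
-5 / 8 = -0.62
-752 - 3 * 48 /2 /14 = -757.14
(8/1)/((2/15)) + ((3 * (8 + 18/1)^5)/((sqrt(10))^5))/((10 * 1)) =60 + 2227758 * sqrt(10)/625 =11331.66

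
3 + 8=11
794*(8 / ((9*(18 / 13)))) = 509.73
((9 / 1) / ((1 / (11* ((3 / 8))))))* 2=297 / 4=74.25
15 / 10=3 / 2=1.50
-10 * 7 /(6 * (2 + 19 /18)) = -42 /11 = -3.82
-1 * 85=-85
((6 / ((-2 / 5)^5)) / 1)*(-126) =590625 / 8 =73828.12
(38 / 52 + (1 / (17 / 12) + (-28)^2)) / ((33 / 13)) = 309.41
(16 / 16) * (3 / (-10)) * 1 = -0.30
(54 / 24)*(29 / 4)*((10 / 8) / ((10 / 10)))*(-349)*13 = -5920785 / 64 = -92512.27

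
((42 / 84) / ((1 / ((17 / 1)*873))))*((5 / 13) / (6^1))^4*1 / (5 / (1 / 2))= 206125 / 16451136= 0.01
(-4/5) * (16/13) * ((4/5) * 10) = -512/65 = -7.88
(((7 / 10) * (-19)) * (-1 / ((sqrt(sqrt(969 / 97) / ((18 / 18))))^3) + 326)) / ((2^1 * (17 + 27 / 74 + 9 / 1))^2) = -29678551 / 19032005 + 9583 * 969^(1 / 4) * 97^(3 / 4) / 1941264510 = -1.56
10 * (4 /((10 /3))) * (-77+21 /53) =-48720 /53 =-919.25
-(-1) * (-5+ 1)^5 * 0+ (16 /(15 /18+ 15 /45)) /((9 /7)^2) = 224 /27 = 8.30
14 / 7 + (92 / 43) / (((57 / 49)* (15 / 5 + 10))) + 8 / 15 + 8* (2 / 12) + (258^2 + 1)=10605441533 / 159315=66569.01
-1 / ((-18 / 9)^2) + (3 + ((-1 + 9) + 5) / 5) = 107 / 20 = 5.35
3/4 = 0.75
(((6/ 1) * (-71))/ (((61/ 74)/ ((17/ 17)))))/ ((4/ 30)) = -236430/ 61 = -3875.90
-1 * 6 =-6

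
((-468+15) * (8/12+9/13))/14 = -8003/182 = -43.97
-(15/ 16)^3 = -0.82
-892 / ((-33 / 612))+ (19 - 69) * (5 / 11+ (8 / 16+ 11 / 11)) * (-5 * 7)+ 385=20348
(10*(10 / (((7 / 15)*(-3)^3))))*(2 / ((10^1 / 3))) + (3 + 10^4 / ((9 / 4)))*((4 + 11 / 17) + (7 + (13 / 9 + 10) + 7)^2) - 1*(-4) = 251580516248 / 86751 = 2900030.16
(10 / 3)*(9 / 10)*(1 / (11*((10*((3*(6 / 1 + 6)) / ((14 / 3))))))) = 7 / 1980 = 0.00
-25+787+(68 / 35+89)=29853 / 35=852.94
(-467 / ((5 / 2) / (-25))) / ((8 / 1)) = 2335 / 4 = 583.75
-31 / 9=-3.44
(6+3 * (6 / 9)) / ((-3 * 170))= -4 / 255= -0.02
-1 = -1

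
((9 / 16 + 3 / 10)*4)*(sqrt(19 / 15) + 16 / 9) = 23*sqrt(285) / 100 + 92 / 15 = 10.02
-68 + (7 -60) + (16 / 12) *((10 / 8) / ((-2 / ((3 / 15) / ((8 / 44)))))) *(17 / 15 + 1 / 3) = -11011 / 90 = -122.34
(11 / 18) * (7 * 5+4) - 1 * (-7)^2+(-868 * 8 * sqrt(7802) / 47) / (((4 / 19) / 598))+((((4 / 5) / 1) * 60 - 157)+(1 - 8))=-19724432 * sqrt(7802) / 47 - 847 / 6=-37069034.52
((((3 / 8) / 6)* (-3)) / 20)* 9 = -27 / 320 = -0.08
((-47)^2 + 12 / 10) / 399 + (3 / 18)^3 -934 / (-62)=91766327 / 4452840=20.61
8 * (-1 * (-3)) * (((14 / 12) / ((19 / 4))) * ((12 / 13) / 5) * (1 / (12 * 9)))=112 / 11115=0.01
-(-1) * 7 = 7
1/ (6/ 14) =7/ 3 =2.33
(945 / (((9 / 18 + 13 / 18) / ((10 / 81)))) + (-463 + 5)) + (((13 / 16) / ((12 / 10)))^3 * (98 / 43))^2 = -1440985307368163413 / 3980127671156736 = -362.04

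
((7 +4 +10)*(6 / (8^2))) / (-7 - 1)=-63 / 256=-0.25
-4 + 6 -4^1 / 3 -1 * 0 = 2 / 3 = 0.67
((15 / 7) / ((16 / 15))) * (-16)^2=3600 / 7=514.29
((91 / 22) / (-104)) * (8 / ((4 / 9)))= -63 / 88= -0.72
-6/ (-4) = 3/ 2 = 1.50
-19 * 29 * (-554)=305254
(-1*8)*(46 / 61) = -368 / 61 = -6.03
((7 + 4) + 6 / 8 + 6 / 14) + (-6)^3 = -5707 / 28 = -203.82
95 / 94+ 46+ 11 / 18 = 20144 / 423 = 47.62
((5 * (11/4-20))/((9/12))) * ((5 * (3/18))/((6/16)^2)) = -18400/27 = -681.48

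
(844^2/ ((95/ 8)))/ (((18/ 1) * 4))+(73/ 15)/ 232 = 165266113/ 198360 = 833.16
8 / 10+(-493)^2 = 1215249 / 5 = 243049.80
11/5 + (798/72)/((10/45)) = 2083/40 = 52.08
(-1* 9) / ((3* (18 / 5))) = -5 / 6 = -0.83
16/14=8/7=1.14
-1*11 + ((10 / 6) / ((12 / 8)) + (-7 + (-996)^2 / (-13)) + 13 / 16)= -142880399 / 1872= -76325.00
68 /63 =1.08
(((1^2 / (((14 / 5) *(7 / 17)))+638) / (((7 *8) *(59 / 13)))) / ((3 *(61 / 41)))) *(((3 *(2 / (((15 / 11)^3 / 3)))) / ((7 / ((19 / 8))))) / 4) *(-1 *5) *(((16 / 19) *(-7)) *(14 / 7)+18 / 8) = 1288071673603 / 79637289984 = 16.17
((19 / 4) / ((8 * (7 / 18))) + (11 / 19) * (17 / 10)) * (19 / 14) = 26717 / 7840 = 3.41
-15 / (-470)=3 / 94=0.03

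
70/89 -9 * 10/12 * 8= -5270/89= -59.21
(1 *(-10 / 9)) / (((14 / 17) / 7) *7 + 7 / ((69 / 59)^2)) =-89930 / 480893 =-0.19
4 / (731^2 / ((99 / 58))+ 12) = 198 / 15497063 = 0.00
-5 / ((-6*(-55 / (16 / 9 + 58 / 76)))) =-79 / 2052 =-0.04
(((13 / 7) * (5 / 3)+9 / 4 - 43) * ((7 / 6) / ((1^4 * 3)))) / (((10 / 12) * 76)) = -3163 / 13680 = -0.23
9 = 9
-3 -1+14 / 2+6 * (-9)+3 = -48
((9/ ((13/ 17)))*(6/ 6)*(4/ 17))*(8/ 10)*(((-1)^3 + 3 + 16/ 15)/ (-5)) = -2208/ 1625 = -1.36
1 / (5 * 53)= 1 / 265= 0.00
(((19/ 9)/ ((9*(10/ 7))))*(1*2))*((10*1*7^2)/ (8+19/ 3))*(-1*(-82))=1068788/ 1161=920.58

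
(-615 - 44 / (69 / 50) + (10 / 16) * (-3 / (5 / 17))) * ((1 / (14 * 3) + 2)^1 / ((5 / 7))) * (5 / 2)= -30650915 / 6624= -4627.25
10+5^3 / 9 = 215 / 9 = 23.89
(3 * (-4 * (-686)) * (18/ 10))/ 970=37044/ 2425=15.28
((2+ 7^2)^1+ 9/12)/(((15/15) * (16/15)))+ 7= 3553/64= 55.52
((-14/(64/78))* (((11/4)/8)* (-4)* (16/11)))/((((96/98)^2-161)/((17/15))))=-3714347/15370280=-0.24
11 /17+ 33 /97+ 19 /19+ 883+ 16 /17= 1460896 /1649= 885.93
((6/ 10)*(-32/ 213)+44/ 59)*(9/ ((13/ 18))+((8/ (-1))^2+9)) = 15256252/ 272285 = 56.03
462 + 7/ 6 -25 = 2629/ 6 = 438.17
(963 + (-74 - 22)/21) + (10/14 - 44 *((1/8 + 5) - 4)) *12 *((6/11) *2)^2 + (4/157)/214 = 3723953617/14228753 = 261.72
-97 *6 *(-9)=5238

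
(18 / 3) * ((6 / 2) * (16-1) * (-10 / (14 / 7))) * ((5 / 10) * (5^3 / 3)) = -28125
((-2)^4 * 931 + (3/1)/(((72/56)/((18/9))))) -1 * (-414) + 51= 46097/3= 15365.67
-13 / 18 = -0.72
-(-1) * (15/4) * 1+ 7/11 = 193/44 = 4.39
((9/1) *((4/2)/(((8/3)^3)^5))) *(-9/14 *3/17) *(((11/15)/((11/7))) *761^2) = -0.23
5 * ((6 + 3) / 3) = 15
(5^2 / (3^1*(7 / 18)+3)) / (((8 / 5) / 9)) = 135 / 4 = 33.75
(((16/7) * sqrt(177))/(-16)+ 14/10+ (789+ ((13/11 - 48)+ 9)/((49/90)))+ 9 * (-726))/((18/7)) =-7833101/3465 - sqrt(177)/18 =-2261.37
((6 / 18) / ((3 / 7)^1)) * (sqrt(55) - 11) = -77 / 9 + 7 * sqrt(55) / 9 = -2.79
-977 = -977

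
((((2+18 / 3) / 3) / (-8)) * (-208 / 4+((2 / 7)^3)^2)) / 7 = 2039228 / 823543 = 2.48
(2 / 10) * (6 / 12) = 1 / 10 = 0.10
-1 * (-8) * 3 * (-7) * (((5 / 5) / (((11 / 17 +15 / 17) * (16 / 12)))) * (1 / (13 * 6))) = -357 / 338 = -1.06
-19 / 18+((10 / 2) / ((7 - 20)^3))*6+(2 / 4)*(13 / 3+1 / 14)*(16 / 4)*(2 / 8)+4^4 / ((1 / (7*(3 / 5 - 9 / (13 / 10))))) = -31363436191 / 2768220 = -11329.82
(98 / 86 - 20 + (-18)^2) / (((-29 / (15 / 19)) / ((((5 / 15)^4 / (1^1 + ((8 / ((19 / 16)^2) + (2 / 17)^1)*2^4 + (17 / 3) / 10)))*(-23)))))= 4873795450 / 194681778417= 0.03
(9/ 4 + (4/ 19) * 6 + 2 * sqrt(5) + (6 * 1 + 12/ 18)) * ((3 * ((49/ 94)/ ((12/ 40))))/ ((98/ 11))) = 55 * sqrt(5)/ 47 + 127655/ 21432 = 8.57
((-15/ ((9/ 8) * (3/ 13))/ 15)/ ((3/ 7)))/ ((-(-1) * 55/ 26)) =-18928/ 4455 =-4.25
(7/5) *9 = 63/5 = 12.60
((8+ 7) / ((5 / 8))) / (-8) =-3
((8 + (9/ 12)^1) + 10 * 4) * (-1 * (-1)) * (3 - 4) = -195/ 4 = -48.75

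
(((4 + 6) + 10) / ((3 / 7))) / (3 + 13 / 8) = 1120 / 111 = 10.09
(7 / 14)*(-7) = -7 / 2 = -3.50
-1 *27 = -27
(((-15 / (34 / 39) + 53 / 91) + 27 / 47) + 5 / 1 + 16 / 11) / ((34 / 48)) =-184167180 / 13596583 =-13.55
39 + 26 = 65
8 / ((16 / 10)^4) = 625 / 512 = 1.22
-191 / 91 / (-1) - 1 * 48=-4177 / 91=-45.90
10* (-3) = -30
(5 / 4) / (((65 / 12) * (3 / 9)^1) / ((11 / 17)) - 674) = -495 / 265799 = -0.00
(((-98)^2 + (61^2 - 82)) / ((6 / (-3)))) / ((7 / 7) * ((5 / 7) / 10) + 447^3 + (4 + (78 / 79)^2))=-578546941 / 7803776310915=-0.00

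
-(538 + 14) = -552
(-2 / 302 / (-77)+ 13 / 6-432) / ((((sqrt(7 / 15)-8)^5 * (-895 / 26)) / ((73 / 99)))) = -0.00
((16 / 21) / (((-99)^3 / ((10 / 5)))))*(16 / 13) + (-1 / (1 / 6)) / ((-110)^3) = 341051 / 132445813500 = 0.00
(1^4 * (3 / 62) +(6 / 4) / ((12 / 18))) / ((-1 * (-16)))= 285 / 1984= 0.14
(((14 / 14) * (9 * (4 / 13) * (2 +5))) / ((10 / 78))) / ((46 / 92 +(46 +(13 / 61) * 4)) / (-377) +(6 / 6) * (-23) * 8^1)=-11590488 / 14114455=-0.82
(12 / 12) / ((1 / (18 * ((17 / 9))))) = 34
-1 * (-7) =7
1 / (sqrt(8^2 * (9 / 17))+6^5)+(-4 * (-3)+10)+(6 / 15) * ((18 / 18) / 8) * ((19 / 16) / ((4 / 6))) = 25228909847 / 1142138240-sqrt(17) / 42830184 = 22.09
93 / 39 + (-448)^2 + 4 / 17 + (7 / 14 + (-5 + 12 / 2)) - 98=88669673 / 442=200610.12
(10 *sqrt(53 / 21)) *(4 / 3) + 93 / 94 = 93 / 94 + 40 *sqrt(1113) / 63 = 22.17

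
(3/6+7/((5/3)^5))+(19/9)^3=10.45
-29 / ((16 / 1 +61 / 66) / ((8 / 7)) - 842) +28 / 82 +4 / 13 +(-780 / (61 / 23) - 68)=-5132182200030 / 14200280341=-361.41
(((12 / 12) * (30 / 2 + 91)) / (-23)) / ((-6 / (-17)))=-901 / 69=-13.06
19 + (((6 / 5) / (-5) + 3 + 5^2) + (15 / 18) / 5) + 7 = 8089 / 150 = 53.93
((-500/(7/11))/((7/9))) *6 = -297000/49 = -6061.22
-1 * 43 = -43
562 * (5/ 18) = 156.11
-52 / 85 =-0.61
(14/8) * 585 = 4095/4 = 1023.75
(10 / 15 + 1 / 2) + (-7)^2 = 301 / 6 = 50.17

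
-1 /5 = -0.20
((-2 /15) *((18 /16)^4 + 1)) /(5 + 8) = -10657 /399360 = -0.03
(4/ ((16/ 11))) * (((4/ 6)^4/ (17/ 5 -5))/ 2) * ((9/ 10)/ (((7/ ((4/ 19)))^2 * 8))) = -11/ 636804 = -0.00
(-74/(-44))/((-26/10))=-185/286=-0.65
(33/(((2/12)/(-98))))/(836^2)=-441/15884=-0.03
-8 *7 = -56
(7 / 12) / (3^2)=7 / 108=0.06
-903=-903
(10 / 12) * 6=5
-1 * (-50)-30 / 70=347 / 7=49.57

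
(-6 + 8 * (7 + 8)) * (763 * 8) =695856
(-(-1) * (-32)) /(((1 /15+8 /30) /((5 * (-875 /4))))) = 105000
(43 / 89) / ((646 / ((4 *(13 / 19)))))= 1118 / 546193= 0.00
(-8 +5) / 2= -3 / 2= -1.50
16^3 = 4096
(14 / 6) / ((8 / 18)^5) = 137781 / 1024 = 134.55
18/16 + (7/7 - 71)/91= 37/104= 0.36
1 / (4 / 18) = 9 / 2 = 4.50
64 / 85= 0.75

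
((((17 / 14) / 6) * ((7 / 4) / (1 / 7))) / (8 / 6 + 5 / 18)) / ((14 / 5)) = 255 / 464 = 0.55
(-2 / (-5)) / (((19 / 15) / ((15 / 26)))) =45 / 247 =0.18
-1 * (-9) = 9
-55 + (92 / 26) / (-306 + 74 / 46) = -5006773 / 91013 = -55.01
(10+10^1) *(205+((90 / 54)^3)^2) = 3301400 / 729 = 4528.67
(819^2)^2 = 449920319121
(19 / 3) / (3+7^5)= 19 / 50430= 0.00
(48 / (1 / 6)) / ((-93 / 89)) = -8544 / 31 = -275.61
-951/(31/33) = -1012.35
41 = 41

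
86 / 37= 2.32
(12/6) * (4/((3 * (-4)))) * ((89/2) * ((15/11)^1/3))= -13.48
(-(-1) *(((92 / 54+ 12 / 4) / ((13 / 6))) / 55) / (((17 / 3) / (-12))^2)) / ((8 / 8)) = 36576 / 206635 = 0.18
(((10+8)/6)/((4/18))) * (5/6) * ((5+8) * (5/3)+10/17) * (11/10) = 37455/136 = 275.40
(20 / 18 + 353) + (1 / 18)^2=114733 / 324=354.11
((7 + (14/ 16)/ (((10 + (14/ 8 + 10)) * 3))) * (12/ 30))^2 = 13402921/ 1703025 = 7.87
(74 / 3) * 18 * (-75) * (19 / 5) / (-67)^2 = -126540 / 4489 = -28.19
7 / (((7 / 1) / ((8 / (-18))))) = -4 / 9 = -0.44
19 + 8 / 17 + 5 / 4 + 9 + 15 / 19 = 39419 / 1292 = 30.51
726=726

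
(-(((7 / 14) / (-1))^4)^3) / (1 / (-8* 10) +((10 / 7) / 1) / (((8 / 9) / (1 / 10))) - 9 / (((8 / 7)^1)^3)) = 35 / 843112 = 0.00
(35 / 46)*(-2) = -35 / 23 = -1.52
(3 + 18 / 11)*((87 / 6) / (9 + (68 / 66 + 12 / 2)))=4437 / 1058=4.19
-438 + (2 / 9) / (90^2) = -15965099 / 36450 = -438.00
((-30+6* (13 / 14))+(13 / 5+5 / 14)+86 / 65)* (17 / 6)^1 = -62339 / 1092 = -57.09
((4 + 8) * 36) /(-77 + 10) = -432 /67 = -6.45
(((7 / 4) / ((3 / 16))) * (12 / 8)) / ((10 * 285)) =0.00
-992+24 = -968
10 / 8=5 / 4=1.25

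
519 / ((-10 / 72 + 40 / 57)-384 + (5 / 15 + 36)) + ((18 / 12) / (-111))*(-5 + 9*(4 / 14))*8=-1546928 / 1254929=-1.23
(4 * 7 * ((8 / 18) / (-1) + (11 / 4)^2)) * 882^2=155044575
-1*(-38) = 38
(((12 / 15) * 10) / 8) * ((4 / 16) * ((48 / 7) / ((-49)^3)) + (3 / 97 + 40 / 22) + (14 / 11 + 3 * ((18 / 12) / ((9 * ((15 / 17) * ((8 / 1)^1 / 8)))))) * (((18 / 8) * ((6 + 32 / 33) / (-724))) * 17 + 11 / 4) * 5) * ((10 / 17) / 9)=9974121986840845 / 6424282526912712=1.55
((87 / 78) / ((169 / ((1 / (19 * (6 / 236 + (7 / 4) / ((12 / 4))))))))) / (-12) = -0.00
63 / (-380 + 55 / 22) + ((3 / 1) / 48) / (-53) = -107603 / 640240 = -0.17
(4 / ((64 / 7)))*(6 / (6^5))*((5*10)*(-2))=-175 / 5184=-0.03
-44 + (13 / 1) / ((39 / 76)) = -56 / 3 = -18.67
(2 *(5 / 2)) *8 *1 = 40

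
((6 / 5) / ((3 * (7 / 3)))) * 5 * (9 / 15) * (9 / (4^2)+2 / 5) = 99 / 200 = 0.50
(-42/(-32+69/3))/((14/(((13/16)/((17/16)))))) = 13/51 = 0.25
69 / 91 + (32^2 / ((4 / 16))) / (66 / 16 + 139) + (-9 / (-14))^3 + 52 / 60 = 3738359207 / 122533320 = 30.51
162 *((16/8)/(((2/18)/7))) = 20412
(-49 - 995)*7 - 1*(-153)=-7155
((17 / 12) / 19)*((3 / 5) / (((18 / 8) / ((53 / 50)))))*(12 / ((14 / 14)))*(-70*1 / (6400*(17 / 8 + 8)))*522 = -182903 / 1282500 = -0.14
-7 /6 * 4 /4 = -7 /6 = -1.17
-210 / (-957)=70 / 319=0.22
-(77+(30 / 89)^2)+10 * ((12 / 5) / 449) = -274066729 / 3556529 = -77.06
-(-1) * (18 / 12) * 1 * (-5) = -15 / 2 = -7.50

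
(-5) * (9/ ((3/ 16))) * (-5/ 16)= 75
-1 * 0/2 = 0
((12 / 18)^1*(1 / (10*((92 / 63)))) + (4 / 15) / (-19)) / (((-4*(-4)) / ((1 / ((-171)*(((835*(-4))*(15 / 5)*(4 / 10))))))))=0.00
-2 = -2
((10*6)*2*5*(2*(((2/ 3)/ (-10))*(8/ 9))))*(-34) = 21760/ 9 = 2417.78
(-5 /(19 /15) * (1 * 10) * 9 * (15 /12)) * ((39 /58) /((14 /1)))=-658125 /30856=-21.33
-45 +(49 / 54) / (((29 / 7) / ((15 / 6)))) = -139225 / 3132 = -44.45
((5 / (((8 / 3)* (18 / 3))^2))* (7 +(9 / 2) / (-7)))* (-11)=-1.37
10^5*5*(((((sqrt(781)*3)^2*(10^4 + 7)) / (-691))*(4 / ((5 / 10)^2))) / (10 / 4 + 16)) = -1125427248000000 / 25567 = -44018744788.20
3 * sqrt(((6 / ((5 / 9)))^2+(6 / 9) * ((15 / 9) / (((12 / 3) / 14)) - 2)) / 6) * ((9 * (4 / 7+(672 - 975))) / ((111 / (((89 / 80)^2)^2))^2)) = -8333758501671305477 * sqrt(160914) / 482328182784000000000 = -6.93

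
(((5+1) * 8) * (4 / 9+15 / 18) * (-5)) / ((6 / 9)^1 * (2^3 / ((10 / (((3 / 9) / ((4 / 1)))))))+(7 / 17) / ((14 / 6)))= -234600 / 169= -1388.17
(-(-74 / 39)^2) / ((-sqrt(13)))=1.00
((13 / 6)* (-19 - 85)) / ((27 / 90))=-6760 / 9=-751.11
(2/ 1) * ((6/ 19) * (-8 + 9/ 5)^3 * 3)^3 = -308391752882066544/ 13396484375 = -23020349.54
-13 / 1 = -13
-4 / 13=-0.31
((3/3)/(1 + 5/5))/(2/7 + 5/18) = 63/71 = 0.89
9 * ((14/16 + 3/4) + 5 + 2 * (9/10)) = 3033/40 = 75.82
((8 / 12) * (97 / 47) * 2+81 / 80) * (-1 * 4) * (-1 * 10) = 42461 / 282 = 150.57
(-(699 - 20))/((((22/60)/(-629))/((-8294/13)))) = -743138340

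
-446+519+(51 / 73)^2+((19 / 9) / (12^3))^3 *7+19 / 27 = 1487168915424682525 / 20044926262444032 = 74.19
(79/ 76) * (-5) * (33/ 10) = -2607/ 152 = -17.15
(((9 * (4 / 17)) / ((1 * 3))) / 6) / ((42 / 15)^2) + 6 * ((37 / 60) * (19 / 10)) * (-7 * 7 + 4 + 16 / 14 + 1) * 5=-1506.41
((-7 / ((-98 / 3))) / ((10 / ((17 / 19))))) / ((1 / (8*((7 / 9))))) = 34 / 285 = 0.12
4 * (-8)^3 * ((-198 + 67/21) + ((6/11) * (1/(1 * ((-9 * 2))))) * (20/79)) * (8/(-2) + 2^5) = 9708118016/869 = 11171597.26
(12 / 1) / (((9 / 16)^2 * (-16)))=-64 / 27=-2.37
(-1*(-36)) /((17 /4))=144 /17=8.47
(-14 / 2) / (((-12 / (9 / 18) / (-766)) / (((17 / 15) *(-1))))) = 45577 / 180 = 253.21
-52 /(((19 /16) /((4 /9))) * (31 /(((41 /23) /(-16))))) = 8528 /121923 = 0.07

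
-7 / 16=-0.44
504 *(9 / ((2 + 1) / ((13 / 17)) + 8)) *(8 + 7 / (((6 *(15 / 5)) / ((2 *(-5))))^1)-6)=-111384 / 155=-718.61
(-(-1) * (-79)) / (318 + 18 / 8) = -316 / 1281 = -0.25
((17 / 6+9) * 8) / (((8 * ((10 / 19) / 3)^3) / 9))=39446109 / 2000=19723.05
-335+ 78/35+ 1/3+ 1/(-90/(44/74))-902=-14387453/11655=-1234.44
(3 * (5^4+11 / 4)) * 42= 158193 / 2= 79096.50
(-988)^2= 976144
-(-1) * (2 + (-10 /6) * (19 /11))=-29 /33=-0.88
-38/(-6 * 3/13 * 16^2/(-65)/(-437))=7016035/2304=3045.15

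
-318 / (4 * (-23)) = 159 / 46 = 3.46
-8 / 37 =-0.22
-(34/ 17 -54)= 52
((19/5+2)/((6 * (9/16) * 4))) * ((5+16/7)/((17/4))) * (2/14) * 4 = 928/2205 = 0.42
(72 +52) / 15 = 124 / 15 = 8.27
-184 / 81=-2.27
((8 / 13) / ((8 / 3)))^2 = 9 / 169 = 0.05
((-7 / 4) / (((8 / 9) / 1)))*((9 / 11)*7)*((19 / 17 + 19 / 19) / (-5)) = 35721 / 7480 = 4.78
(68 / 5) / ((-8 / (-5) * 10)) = 17 / 20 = 0.85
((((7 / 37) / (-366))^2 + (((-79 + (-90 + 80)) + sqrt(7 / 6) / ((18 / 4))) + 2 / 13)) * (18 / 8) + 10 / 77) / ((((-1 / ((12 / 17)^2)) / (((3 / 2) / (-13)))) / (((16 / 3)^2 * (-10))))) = 62587458241424640 / 19157480435093 - 5120 * sqrt(42) / 3757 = 3258.17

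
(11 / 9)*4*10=440 / 9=48.89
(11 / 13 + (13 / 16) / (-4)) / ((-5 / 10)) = -1.29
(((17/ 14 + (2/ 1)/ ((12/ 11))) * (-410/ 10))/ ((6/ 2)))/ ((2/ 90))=-13120/ 7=-1874.29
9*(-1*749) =-6741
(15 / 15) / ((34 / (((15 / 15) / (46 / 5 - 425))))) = -5 / 70686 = -0.00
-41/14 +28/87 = -3175/1218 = -2.61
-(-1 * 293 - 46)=339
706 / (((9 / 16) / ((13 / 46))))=73424 / 207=354.71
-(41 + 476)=-517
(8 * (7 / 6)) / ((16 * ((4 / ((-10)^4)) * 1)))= 4375 / 3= 1458.33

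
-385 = -385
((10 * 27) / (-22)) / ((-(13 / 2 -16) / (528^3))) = -3613040640 / 19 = -190160033.68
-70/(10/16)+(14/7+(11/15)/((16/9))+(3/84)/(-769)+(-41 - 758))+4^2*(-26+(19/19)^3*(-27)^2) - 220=4357823779/430640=10119.41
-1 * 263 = -263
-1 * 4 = -4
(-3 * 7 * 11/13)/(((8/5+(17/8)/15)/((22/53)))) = -55440/13091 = -4.23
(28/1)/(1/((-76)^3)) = -12291328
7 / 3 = 2.33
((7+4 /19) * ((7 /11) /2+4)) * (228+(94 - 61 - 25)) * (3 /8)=121245 /44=2755.57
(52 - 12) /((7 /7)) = 40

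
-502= -502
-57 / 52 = -1.10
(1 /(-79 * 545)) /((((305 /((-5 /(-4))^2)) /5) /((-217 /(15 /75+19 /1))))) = 5425 /806816256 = 0.00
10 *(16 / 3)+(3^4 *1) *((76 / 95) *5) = 1132 / 3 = 377.33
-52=-52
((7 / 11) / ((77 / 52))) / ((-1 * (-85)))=0.01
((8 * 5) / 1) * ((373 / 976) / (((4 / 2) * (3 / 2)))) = 1865 / 366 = 5.10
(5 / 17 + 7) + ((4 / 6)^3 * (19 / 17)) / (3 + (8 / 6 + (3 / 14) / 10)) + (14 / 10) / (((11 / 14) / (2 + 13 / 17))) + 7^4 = 37143128821 / 15391035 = 2413.30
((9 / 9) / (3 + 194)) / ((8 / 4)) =1 / 394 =0.00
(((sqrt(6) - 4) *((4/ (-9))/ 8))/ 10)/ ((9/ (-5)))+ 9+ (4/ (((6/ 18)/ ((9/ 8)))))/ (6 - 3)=sqrt(6)/ 324+ 2185/ 162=13.50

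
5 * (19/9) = 95/9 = 10.56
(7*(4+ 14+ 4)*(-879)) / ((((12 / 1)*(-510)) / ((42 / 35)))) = 22561 / 850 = 26.54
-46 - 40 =-86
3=3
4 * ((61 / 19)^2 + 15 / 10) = 17050 / 361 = 47.23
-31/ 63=-0.49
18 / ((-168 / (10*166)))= -1245 / 7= -177.86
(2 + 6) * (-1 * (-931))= 7448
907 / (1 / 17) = 15419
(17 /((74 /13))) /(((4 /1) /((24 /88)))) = 0.20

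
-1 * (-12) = 12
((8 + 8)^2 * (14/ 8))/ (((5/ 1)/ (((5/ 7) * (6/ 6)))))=64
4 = 4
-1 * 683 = -683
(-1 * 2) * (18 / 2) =-18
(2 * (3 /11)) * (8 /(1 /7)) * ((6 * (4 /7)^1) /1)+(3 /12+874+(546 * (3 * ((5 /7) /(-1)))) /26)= 41095 /44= 933.98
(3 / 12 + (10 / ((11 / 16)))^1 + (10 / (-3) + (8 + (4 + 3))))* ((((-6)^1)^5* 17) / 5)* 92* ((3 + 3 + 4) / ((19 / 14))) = -474266102.81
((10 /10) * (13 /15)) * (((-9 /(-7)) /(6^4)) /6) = 13 /90720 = 0.00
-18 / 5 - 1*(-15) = 57 / 5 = 11.40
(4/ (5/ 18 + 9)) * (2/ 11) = 0.08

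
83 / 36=2.31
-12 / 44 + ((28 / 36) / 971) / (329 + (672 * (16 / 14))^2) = -15472041124 / 56730817737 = -0.27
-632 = -632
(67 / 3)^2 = 4489 / 9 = 498.78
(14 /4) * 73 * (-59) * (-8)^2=-964768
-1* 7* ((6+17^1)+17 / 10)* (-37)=63973 / 10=6397.30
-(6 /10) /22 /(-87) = 1 /3190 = 0.00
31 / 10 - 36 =-329 / 10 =-32.90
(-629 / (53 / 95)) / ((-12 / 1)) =59755 / 636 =93.95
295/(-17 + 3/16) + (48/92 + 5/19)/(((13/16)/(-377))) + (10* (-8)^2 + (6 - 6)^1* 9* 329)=258.26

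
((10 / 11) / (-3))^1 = -10 / 33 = -0.30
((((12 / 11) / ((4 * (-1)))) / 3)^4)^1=1 / 14641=0.00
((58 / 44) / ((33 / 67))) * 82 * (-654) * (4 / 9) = -69466136 / 1089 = -63788.92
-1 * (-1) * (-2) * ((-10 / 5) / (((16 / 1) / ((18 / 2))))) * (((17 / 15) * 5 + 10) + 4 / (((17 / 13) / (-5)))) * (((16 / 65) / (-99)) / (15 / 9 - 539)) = 19 / 4898465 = 0.00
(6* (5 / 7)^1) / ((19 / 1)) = 0.23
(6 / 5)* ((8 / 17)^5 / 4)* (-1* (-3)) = 147456 / 7099285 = 0.02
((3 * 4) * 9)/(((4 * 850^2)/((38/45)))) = 57/1806250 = 0.00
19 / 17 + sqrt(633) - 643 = -10912 / 17 + sqrt(633) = -616.72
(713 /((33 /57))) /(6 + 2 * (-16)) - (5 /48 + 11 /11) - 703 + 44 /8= -5120347 /6864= -745.97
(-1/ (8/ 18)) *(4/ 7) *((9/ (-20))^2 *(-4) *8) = 1458/ 175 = 8.33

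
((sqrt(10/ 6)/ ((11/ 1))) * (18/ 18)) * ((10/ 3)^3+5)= 1135 * sqrt(15)/ 891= 4.93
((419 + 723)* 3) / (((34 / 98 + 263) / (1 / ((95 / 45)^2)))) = 2.92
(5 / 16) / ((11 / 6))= 15 / 88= 0.17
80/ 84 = 20/ 21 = 0.95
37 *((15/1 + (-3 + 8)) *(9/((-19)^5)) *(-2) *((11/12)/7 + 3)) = 291930/17332693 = 0.02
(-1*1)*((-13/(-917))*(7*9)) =-117/131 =-0.89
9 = 9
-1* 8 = -8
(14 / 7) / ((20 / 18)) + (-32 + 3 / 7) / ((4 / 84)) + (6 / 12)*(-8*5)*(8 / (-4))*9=-1506 / 5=-301.20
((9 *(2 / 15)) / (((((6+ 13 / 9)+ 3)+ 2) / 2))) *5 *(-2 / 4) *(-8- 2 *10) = 27 / 2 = 13.50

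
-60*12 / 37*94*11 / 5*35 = -5211360 / 37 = -140847.57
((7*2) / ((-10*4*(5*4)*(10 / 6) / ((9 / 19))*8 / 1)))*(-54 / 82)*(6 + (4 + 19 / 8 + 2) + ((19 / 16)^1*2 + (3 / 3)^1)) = 362313 / 49856000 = 0.01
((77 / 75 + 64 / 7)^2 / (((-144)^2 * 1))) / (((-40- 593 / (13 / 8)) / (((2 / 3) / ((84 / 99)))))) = -4076203703 / 421199170560000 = -0.00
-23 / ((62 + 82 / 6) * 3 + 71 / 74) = -1702 / 16869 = -0.10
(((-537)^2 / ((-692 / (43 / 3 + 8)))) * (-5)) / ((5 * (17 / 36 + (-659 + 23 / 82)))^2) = 3507638619204 / 816520291594585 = 0.00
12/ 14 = 6/ 7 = 0.86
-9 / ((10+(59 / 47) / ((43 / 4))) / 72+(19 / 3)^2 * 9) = -654804 / 26275139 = -0.02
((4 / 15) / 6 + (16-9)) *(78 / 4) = 4121 / 30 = 137.37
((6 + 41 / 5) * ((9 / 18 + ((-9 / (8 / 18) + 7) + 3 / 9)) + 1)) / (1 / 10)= -9727 / 6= -1621.17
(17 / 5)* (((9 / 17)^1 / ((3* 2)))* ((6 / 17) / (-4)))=-9 / 340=-0.03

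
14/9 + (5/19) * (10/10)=311/171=1.82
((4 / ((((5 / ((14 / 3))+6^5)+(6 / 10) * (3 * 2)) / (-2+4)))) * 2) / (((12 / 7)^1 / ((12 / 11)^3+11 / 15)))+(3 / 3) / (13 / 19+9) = 126887785655 / 1200476059992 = 0.11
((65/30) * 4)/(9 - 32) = -26/69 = -0.38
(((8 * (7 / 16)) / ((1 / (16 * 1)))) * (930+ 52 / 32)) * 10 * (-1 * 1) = -521710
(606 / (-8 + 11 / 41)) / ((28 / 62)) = -385113 / 2219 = -173.55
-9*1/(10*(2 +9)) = -9/110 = -0.08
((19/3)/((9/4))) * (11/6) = 418/81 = 5.16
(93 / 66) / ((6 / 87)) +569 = 25935 / 44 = 589.43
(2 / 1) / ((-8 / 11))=-11 / 4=-2.75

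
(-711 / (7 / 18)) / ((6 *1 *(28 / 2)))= -2133 / 98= -21.77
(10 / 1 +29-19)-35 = -15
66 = 66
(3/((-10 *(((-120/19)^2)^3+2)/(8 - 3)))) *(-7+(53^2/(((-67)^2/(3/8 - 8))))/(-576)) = 6804049822935635/41178637989641066496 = 0.00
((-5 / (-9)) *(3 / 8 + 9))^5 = 30517578125 / 7962624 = 3832.60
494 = 494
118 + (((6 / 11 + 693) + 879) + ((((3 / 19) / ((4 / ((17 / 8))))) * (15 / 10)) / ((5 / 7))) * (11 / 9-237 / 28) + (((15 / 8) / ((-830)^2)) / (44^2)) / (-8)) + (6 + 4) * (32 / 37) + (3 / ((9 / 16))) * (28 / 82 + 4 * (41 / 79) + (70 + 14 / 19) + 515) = 563809328815022197007 / 116616240148869120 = 4834.74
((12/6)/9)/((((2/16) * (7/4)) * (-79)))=-64/4977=-0.01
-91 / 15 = -6.07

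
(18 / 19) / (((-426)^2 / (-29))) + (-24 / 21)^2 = 12258291 / 9386342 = 1.31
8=8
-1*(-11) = 11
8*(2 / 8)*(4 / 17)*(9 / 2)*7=252 / 17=14.82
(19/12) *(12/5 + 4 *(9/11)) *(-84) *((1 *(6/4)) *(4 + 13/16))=-108927/20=-5446.35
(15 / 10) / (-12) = -1 / 8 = -0.12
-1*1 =-1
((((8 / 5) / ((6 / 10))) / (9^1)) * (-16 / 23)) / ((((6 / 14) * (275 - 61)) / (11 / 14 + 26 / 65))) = -2656 / 996705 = -0.00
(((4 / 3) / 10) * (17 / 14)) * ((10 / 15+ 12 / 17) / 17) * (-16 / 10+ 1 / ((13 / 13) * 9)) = -134 / 6885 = -0.02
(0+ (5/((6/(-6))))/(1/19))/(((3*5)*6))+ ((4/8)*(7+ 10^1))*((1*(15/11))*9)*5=51533/99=520.54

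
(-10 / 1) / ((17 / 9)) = -90 / 17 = -5.29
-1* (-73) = 73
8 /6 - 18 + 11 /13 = -617 /39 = -15.82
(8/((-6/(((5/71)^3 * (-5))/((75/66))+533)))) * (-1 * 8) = 2034837472/357911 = 5685.32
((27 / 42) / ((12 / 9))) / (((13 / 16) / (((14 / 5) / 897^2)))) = 0.00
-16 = -16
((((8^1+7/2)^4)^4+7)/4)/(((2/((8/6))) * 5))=6132610415680999107713/1966080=3119206957845560.26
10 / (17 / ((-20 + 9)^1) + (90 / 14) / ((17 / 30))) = 13090 / 12827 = 1.02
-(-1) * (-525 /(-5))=105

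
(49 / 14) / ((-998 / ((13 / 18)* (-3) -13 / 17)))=2093 / 203592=0.01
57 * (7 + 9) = 912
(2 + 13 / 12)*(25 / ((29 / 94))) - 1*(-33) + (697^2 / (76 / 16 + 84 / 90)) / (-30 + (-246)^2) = 10002041201 / 35185062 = 284.27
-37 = -37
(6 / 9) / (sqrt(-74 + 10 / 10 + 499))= sqrt(426) / 639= 0.03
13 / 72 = 0.18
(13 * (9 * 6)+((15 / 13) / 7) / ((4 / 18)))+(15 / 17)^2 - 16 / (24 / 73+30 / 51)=20532947065 / 29928262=686.07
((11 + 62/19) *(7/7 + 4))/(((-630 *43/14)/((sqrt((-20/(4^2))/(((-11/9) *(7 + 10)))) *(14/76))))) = -1897 *sqrt(935)/34833612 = -0.00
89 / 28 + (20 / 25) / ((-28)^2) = 779 / 245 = 3.18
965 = 965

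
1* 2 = 2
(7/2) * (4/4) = 7/2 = 3.50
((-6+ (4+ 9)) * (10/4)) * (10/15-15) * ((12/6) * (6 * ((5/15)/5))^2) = -1204/15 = -80.27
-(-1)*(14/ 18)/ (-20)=-7/ 180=-0.04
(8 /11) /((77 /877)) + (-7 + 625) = 626.28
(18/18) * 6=6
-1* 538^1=-538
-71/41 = -1.73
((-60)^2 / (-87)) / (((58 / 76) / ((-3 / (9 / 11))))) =167200 / 841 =198.81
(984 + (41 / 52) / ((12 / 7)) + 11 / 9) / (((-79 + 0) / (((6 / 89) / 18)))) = -1845197 / 39486096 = -0.05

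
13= 13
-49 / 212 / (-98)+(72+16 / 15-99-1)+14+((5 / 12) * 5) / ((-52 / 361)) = -4529891 / 165360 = -27.39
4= 4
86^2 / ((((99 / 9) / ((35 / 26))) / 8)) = 1035440 / 143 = 7240.84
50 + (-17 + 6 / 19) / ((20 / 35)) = 20.80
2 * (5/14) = 5/7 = 0.71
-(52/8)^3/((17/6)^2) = -19773/578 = -34.21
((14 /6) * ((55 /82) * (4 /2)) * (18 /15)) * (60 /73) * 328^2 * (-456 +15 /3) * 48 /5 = -104974442496 /73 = -1438006061.59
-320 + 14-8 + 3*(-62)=-500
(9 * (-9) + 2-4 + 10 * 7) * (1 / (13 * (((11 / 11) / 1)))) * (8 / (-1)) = 8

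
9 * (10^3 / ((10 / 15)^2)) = 20250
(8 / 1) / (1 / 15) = 120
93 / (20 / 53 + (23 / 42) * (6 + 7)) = 207018 / 16687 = 12.41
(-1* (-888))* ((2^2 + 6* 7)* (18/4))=183816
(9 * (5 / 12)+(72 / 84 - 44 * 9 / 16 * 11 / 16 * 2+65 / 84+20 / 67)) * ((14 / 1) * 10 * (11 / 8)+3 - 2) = -5486.07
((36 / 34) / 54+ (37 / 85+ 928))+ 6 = 238286 / 255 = 934.45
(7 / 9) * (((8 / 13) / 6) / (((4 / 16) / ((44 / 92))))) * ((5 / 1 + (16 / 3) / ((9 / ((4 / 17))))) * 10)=29062880 / 3705507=7.84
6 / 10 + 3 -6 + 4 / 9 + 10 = 362 / 45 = 8.04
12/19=0.63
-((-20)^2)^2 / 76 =-40000 / 19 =-2105.26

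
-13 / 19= -0.68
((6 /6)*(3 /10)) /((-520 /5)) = -3 /1040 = -0.00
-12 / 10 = -6 / 5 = -1.20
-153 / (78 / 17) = -867 / 26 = -33.35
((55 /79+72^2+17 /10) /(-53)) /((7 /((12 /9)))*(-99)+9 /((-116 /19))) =39606779 /210961995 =0.19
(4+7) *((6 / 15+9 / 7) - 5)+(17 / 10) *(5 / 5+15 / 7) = -1089 / 35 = -31.11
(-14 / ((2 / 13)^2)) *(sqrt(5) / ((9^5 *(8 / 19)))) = -22477 *sqrt(5) / 944784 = -0.05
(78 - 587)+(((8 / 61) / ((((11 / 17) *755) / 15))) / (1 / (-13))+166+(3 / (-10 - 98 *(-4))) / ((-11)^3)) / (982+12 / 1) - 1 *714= -5692483145113073 / 4655159706428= -1222.83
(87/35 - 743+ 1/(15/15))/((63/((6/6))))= -25883/2205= -11.74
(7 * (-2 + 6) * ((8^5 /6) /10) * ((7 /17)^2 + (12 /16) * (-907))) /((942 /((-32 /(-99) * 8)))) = -5770534977536 /202136715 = -28547.68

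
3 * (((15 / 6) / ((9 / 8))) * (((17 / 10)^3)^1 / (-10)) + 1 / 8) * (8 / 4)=-8701 / 1500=-5.80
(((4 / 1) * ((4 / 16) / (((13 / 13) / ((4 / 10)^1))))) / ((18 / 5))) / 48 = 1 / 432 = 0.00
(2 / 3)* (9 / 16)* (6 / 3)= 3 / 4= 0.75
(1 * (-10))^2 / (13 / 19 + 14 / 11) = 20900 / 409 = 51.10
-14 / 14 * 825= -825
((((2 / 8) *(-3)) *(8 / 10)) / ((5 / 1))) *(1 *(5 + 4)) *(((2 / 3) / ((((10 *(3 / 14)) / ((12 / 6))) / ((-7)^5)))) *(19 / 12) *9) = 20117979 / 125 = 160943.83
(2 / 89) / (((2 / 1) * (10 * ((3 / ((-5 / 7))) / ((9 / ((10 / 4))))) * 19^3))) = -3 / 21365785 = -0.00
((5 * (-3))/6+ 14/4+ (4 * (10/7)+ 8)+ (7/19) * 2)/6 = 685/266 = 2.58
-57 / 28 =-2.04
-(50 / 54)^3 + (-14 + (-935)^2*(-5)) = -86037144562 / 19683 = -4371139.79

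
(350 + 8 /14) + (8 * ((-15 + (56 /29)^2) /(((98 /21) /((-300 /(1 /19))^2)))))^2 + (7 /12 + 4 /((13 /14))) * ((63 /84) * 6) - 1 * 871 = 1420431519008645845146575017 /3604303976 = 394093153204302834.07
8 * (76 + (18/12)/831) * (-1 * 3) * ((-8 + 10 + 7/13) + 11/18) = -20687590/3601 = -5744.96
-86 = -86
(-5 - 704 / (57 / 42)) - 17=-10274 / 19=-540.74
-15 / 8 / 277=-15 / 2216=-0.01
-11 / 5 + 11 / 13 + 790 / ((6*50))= 499 / 390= 1.28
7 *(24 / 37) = 168 / 37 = 4.54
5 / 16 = 0.31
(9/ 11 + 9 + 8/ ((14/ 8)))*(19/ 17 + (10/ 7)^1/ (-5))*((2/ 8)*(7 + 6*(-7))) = -12465/ 119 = -104.75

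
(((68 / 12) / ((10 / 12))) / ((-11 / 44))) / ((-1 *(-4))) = -34 / 5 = -6.80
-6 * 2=-12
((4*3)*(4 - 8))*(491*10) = -235680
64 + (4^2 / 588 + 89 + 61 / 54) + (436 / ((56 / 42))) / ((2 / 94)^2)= 1911727477 / 2646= 722497.16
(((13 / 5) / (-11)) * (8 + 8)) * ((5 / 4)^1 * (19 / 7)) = -988 / 77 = -12.83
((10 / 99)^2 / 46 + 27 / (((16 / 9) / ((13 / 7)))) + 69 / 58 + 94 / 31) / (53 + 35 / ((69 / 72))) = 736019470051 / 2031909918192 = 0.36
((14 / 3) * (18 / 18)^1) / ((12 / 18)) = 7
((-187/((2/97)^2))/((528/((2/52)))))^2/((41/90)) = 127924811045/56762368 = 2253.69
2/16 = 0.12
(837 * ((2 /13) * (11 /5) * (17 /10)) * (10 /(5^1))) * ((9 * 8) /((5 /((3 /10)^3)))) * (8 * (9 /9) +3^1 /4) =266238819 /81250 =3276.79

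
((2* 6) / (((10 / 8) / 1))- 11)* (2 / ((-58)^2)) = -7 / 8410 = -0.00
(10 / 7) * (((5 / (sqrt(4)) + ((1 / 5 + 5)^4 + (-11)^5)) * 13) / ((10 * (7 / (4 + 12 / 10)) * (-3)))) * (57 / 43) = 643473717003 / 6584375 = 97727.38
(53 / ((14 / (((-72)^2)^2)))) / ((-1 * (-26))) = 356078592 / 91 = 3912951.56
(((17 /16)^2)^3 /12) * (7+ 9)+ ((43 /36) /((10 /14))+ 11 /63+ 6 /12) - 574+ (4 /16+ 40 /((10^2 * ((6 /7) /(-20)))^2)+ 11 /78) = -9741460357067 /17175674880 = -567.17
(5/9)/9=5/81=0.06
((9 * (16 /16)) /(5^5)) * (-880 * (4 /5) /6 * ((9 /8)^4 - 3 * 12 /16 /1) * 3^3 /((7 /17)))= 8043057 /560000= 14.36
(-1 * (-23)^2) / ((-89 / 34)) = 17986 / 89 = 202.09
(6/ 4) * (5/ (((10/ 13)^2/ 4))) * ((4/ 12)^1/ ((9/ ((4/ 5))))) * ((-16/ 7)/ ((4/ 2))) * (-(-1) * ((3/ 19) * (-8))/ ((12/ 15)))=5408/ 1995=2.71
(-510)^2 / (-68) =-3825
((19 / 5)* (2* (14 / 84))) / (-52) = -19 / 780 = -0.02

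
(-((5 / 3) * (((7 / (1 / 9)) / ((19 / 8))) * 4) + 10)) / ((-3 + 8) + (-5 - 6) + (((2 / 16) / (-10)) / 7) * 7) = 284000 / 9139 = 31.08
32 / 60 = 8 / 15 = 0.53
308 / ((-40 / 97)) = -7469 / 10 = -746.90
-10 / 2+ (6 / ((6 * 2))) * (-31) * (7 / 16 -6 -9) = 7063 / 32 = 220.72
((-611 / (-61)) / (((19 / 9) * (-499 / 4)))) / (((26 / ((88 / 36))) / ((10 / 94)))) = -220 / 578341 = -0.00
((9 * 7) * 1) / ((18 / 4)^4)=112 / 729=0.15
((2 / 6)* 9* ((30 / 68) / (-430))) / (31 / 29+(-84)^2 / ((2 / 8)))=-261 / 2393372948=-0.00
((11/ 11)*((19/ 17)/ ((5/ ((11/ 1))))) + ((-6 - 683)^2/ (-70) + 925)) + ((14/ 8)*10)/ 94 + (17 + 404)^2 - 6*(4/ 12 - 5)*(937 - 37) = 21990212471/ 111860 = 196586.92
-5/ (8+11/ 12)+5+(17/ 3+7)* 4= 17689/ 321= 55.11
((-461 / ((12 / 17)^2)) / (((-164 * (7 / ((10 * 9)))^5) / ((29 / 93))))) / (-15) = -1760371430625 / 42723394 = -41203.92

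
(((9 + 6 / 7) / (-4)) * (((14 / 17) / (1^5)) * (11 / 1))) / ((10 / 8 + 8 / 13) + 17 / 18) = -177606 / 22355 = -7.94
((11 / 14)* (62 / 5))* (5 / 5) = 341 / 35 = 9.74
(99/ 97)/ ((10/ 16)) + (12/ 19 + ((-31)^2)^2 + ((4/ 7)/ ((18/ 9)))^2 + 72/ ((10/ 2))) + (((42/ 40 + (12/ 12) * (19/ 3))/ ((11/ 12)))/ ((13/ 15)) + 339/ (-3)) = 59625678856983/ 64569505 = 923434.04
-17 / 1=-17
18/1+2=20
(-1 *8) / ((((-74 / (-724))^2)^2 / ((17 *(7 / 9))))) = -16348248499072 / 16867449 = -969218.79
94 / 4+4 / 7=337 / 14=24.07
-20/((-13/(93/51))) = 620/221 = 2.81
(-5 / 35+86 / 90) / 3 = 256 / 945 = 0.27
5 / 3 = 1.67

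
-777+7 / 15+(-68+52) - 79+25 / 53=-692494 / 795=-871.06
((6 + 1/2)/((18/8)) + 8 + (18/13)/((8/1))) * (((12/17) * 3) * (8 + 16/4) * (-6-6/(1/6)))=-2609208/221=-11806.37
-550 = -550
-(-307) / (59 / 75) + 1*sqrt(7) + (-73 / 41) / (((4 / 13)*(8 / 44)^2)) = sqrt(7) + 8329489 / 38704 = 217.86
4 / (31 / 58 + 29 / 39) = 9048 / 2891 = 3.13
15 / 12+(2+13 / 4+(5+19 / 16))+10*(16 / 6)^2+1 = 12211 / 144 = 84.80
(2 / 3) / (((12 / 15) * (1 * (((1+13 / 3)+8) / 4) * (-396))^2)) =1 / 2090880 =0.00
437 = 437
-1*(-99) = 99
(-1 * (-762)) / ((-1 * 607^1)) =-762 / 607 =-1.26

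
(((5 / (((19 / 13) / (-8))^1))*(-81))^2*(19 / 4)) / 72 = 6160050 / 19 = 324213.16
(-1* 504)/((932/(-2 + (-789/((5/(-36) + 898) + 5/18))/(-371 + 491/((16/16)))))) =5841243/5381135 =1.09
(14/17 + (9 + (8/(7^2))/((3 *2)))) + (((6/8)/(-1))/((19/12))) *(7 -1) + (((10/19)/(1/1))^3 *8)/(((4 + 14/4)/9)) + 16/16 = 161263538/17140641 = 9.41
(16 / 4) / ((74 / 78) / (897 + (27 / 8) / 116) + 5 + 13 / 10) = 1298611080 / 2045655811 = 0.63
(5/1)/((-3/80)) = -400/3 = -133.33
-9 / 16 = -0.56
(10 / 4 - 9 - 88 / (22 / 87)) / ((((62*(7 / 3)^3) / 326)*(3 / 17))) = -17681751 / 21266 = -831.46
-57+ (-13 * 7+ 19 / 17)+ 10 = -2327 / 17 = -136.88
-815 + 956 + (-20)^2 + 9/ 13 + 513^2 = 3428239/ 13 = 263710.69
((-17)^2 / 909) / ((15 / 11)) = 3179 / 13635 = 0.23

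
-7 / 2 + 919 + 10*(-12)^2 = 4711 / 2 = 2355.50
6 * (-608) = -3648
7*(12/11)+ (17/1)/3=439/33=13.30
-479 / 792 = -0.60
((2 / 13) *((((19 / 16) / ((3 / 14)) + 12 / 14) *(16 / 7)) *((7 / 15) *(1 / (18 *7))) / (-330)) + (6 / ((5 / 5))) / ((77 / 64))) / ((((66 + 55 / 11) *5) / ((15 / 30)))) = 8491349 / 1208917710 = 0.01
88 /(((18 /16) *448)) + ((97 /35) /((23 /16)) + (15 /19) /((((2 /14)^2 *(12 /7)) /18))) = 408.29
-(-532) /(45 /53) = 28196 /45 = 626.58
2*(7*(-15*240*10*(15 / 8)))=-945000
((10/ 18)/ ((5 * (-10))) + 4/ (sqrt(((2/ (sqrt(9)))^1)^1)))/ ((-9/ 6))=-3.26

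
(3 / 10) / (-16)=-3 / 160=-0.02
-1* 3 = -3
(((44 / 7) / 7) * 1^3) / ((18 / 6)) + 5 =779 / 147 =5.30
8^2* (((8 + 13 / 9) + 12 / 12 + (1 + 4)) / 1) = 8896 / 9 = 988.44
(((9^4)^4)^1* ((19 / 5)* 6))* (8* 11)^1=18589498534561668912 / 5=3717899706912333782.40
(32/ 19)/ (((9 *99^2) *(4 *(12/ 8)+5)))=32/ 18435681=0.00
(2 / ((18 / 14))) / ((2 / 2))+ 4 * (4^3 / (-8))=-274 / 9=-30.44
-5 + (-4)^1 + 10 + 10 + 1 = 12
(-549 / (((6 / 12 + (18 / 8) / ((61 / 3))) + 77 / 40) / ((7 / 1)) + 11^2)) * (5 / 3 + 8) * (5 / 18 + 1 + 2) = -891328340 / 6218601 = -143.33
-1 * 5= -5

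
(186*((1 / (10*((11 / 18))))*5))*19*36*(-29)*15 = -498081960 / 11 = -45280178.18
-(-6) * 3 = 18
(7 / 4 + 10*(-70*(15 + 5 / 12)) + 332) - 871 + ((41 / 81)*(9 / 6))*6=-407677 / 36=-11324.36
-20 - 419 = -439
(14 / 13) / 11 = 14 / 143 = 0.10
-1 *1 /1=-1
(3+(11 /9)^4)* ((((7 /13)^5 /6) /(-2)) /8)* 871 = -9662798089 /4497329304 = -2.15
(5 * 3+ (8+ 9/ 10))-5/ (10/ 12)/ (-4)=127/ 5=25.40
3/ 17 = 0.18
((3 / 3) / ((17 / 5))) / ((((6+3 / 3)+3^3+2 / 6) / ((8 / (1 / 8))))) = 960 / 1751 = 0.55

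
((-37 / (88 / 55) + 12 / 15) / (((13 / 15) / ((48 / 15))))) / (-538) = 2679 / 17485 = 0.15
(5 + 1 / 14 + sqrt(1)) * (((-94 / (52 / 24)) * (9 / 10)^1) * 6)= -129438 / 91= -1422.40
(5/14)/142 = 5/1988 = 0.00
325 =325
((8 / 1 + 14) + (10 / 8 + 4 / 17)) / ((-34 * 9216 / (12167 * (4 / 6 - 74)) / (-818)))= -437093574005 / 7990272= -54703.22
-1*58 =-58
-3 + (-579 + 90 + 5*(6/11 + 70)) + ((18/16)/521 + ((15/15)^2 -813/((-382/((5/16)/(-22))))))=-9688765377/70055744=-138.30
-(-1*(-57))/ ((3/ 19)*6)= -361/ 6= -60.17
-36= -36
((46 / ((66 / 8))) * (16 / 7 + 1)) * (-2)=-36.64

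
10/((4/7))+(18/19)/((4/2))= 683/38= 17.97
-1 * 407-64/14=-2881/7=-411.57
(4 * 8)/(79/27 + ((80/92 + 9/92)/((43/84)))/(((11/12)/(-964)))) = -9399456/582896543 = -0.02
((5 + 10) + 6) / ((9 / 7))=49 / 3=16.33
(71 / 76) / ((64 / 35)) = 0.51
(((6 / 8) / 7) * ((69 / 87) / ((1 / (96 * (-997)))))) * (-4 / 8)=4066.58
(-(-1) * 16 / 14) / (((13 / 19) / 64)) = 9728 / 91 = 106.90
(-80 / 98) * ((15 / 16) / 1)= -75 / 98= -0.77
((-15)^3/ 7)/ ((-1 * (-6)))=-1125/ 14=-80.36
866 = 866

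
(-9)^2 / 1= 81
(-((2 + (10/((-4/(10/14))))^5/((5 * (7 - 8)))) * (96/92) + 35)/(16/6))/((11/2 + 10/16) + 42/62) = -5878051887/2608513628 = -2.25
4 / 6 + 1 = 5 / 3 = 1.67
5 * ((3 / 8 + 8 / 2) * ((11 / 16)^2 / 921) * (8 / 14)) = 3025 / 471552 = 0.01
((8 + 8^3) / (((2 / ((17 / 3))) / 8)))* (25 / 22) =13393.94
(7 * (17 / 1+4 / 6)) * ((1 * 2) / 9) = 742 / 27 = 27.48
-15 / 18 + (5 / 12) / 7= -65 / 84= -0.77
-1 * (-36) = 36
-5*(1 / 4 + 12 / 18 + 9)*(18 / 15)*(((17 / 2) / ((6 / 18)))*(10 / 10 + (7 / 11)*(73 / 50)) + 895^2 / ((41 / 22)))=-2307055802569 / 90200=-25577115.33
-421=-421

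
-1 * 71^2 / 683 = -5041 / 683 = -7.38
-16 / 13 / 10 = -0.12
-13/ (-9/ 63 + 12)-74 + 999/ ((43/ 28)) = 2053657/ 3569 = 575.42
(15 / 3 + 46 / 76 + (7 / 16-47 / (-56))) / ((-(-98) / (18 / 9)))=14645 / 104272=0.14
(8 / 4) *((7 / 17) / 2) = 0.41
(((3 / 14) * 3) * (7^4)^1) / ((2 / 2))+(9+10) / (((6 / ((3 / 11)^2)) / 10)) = 1545.86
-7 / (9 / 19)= -14.78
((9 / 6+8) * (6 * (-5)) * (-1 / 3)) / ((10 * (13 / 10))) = 7.31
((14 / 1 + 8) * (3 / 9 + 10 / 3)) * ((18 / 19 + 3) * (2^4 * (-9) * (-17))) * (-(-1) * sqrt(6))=14810400 * sqrt(6) / 19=1909364.36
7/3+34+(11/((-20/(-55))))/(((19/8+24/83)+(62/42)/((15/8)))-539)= 12190690027/336045999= 36.28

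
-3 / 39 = -0.08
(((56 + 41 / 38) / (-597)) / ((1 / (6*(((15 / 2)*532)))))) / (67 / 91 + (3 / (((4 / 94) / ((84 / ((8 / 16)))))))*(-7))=41449590 / 1501367639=0.03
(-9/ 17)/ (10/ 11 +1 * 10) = -33/ 680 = -0.05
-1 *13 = -13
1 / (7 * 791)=1 / 5537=0.00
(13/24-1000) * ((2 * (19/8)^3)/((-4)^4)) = -104.60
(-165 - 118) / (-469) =283 / 469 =0.60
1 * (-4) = -4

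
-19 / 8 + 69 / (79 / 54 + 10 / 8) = 23.06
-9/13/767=-9/9971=-0.00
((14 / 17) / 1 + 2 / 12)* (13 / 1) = 12.87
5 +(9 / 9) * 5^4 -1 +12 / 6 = 631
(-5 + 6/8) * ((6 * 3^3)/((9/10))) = -765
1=1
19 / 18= 1.06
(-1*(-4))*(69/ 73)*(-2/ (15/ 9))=-4.54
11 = 11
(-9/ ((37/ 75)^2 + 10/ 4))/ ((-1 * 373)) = 101250/ 11511899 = 0.01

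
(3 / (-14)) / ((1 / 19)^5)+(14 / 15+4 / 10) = -22284835 / 42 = -530591.31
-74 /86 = -37 /43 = -0.86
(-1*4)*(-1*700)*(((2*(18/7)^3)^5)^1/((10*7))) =8635699989091146792960/4747561509943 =1818975903.95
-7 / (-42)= 1 / 6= 0.17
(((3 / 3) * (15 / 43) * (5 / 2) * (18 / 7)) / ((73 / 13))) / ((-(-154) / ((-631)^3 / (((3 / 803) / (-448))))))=78126331287.71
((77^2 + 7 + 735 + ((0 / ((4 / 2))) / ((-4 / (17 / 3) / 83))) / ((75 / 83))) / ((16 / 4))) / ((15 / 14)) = 46697 / 30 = 1556.57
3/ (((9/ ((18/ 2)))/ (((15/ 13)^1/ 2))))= 45/ 26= 1.73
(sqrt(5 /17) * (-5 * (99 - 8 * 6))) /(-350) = 3 * sqrt(85) /70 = 0.40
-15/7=-2.14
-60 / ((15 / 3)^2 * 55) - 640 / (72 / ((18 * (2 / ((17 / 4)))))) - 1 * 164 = -239.34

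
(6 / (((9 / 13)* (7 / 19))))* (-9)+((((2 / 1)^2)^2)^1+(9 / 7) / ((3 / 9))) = -1343 / 7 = -191.86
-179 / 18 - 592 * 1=-10835 / 18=-601.94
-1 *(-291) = 291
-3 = -3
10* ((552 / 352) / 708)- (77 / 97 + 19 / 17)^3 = -162074149337501 / 23280733035208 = -6.96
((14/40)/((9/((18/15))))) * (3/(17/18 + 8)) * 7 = 0.11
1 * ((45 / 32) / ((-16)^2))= 45 / 8192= 0.01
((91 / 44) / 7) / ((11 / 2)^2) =13 / 1331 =0.01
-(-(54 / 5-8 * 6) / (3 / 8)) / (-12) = 124 / 15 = 8.27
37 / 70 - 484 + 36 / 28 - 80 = -562.19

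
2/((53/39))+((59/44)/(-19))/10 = 648953/443080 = 1.46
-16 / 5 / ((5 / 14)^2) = -3136 / 125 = -25.09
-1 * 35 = -35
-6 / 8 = -3 / 4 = -0.75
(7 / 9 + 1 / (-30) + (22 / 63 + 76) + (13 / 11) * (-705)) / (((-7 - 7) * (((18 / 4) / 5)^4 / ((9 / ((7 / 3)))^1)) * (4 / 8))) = 634.99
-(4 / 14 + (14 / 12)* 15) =-249 / 14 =-17.79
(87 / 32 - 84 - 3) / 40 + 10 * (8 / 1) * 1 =99703 / 1280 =77.89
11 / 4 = 2.75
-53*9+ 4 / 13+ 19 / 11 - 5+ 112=-52619 / 143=-367.97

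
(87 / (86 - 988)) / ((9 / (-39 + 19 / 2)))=1711 / 5412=0.32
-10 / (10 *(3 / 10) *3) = -10 / 9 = -1.11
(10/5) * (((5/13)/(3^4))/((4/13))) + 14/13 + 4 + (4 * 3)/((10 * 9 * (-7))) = 375091/73710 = 5.09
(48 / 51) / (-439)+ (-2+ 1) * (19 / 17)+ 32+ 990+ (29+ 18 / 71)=556437510 / 529873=1050.13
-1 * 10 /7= -10 /7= -1.43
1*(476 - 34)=442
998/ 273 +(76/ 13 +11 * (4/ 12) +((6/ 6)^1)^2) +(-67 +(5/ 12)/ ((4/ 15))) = -51.27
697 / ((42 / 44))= 15334 / 21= 730.19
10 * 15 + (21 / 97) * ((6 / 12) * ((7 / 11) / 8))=2560947 / 17072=150.01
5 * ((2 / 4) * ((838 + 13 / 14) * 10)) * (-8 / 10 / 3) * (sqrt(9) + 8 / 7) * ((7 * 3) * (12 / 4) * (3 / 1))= -30654450 / 7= -4379207.14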